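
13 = 13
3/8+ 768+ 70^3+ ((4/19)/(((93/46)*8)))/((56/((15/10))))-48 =22674545721/65968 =343720.38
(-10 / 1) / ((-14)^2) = -5 / 98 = -0.05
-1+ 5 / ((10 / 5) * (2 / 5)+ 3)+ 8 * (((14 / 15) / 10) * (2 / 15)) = 8878 / 21375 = 0.42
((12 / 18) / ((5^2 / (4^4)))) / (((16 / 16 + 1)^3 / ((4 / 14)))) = 128 / 525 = 0.24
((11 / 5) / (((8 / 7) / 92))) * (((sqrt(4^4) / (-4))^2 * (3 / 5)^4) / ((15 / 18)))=6885648 / 15625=440.68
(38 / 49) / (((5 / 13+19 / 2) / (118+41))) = 157092 / 12593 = 12.47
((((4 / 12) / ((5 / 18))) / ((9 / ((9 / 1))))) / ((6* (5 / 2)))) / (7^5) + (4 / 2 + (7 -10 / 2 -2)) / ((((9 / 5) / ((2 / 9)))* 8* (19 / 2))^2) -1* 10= -10.00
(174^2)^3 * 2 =55504153729152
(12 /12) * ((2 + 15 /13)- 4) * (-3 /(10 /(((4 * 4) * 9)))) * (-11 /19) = -21.16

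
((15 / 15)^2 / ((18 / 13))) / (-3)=-13 / 54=-0.24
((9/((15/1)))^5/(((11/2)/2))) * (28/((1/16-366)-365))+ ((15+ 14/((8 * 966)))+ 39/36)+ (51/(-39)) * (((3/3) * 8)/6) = 13790104404873/961621375000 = 14.34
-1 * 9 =-9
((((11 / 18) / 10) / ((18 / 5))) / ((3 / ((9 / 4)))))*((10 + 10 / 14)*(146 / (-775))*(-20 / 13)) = 4015 / 101556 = 0.04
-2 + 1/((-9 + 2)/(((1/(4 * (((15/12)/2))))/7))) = -492/245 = -2.01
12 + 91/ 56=109/ 8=13.62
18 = 18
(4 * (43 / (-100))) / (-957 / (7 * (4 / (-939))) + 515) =-0.00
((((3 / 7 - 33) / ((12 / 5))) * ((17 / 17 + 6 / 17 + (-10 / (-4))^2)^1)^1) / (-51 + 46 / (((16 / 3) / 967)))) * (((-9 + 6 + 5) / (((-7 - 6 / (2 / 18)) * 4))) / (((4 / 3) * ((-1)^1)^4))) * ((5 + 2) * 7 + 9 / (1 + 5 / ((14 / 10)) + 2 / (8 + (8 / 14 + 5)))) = 74723561 / 19181870168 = 0.00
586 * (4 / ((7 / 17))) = 39848 / 7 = 5692.57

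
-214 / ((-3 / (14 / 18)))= 1498 / 27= 55.48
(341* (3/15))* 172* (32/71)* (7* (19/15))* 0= 0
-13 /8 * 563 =-7319 /8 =-914.88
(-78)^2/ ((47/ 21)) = 127764/ 47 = 2718.38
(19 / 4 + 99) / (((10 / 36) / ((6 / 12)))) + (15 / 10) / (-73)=54525 / 292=186.73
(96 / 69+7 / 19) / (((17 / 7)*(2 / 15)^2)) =40.76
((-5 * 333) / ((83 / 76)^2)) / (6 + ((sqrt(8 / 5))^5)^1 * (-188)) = 45079875000 / 1994433859547 + 1446402816000 * sqrt(10) / 1994433859547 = 2.32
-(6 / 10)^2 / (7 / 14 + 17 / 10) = -0.16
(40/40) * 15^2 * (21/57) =1575/19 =82.89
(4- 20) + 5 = -11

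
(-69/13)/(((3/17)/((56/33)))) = -51.04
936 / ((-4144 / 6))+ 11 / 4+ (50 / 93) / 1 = 186185 / 96348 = 1.93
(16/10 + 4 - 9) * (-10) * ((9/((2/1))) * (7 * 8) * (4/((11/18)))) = 616896/11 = 56081.45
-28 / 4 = -7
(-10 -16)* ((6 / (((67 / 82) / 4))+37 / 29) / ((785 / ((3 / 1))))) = -3.05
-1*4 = -4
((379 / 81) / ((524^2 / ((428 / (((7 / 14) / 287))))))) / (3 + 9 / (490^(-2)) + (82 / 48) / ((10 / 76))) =0.00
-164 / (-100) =41 / 25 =1.64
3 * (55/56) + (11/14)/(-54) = 4433/1512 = 2.93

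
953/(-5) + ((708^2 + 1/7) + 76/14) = 17537764/35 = 501078.97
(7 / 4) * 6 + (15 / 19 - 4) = 277 / 38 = 7.29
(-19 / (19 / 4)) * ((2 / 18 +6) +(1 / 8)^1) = -449 / 18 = -24.94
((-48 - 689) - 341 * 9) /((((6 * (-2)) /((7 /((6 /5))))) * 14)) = 9515 /72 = 132.15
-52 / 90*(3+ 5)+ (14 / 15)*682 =28436 / 45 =631.91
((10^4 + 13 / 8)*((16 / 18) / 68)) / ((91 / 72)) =103.44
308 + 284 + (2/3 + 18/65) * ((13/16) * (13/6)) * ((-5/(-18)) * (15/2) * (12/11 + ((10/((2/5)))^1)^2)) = 13109249/4752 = 2758.68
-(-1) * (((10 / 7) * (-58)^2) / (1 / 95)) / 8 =399475 / 7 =57067.86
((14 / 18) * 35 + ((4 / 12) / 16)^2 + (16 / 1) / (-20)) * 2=33821 / 640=52.85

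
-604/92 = -151/23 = -6.57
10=10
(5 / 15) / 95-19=-5414 / 285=-19.00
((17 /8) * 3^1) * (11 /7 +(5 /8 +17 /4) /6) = 13617 /896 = 15.20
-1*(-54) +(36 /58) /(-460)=360171 /6670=54.00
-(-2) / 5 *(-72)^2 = 10368 / 5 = 2073.60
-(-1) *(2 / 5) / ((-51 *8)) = -1 / 1020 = -0.00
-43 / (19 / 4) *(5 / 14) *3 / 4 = -645 / 266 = -2.42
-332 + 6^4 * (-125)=-162332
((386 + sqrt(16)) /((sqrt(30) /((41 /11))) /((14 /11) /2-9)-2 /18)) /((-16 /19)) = -29652007905 /10674823 + 34242880815 * sqrt(30) /42699292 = 1614.73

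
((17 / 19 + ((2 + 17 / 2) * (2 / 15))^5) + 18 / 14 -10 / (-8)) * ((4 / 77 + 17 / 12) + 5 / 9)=9130000371 / 512050000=17.83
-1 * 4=-4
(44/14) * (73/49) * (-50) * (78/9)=-2087800/1029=-2028.96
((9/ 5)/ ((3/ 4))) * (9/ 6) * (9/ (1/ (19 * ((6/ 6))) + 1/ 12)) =36936/ 155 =238.30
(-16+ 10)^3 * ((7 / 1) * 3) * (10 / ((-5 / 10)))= 90720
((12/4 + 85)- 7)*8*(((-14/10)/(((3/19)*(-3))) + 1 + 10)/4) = 11304/5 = 2260.80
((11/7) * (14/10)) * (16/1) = 176/5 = 35.20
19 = 19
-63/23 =-2.74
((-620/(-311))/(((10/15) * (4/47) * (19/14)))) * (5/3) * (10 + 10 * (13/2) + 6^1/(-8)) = 75727575/23636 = 3203.91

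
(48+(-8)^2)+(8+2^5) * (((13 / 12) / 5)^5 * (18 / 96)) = 112.00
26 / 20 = 13 / 10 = 1.30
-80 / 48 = -5 / 3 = -1.67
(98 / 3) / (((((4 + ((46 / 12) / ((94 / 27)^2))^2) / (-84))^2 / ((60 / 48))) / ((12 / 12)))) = 28100640411593028894720 / 1639514447368656049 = 17139.61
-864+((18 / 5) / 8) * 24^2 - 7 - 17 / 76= -232569 / 380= -612.02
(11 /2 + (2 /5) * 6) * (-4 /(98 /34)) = -2686 /245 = -10.96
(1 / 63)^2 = 1 / 3969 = 0.00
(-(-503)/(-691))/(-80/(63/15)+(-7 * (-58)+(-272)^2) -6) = -10563/1079109824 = -0.00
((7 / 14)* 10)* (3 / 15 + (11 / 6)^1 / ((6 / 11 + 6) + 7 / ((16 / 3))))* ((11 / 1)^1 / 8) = 98879 / 33192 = 2.98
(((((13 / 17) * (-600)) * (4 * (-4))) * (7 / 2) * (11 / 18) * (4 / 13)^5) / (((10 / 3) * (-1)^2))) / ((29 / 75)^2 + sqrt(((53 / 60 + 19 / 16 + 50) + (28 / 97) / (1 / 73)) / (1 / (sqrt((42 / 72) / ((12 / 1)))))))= -221788576954619136000000000000 * sqrt(7) / 4871874425924302742211792541327 - 813382078973613598310400000 / 4871874425924302742211792541327 + 467377875527270400000000 * 7^(1 / 4) * sqrt(825842965) / 4871874425924302742211792541327 + 127442043036000000000000000 * 7^(3 / 4) * sqrt(825842965) / 4871874425924302742211792541327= 3.12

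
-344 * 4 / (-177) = 1376 / 177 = 7.77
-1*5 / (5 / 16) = -16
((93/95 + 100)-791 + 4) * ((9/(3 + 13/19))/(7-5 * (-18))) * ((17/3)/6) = -276981/16975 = -16.32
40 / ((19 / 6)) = 240 / 19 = 12.63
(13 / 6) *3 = 13 / 2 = 6.50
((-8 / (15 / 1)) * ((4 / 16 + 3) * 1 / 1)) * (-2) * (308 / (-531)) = -16016 / 7965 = -2.01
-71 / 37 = -1.92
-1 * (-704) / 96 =22 / 3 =7.33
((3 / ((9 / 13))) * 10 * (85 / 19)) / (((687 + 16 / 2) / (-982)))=-2170220 / 7923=-273.91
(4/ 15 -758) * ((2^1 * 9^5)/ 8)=-11185848.90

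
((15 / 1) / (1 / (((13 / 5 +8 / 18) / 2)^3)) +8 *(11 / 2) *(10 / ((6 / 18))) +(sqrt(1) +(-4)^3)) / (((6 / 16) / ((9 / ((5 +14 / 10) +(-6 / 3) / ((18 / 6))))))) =63661553 / 11610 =5483.34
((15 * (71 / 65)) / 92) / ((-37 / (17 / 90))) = -1207 / 1327560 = -0.00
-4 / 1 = -4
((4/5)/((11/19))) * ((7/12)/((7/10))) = 38/33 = 1.15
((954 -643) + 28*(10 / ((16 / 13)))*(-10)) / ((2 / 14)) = -13748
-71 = -71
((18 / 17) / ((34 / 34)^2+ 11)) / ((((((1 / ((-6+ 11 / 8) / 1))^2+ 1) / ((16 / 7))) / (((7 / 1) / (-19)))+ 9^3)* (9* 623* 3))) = 10952 / 1519460066691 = 0.00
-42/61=-0.69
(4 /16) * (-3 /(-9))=1 /12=0.08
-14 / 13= -1.08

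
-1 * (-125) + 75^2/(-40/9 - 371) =371750/3379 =110.02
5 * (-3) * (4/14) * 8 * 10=-2400/7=-342.86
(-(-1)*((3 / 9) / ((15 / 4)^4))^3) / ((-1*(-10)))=8388608 / 17515755615234375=0.00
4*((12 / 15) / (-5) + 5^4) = 2499.36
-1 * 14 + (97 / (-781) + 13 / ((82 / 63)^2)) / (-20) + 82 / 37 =-12.16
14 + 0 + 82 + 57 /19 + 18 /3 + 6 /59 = 6201 /59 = 105.10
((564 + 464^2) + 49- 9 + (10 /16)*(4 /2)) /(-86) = -2510.48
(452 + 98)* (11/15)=1210/3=403.33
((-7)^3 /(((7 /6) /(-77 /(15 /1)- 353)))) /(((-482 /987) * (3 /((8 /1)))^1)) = -574951.12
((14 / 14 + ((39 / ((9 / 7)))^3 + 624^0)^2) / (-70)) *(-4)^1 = 1135819892666 / 25515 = 44515770.83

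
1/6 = 0.17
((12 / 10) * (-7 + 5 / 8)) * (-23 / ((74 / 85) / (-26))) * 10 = -3888495 / 74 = -52547.23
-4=-4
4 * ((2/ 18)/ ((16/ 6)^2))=1/ 16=0.06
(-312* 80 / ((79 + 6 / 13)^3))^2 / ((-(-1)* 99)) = 334123303321600 / 13365789414107085659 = 0.00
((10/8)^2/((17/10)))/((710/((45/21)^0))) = 25/19312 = 0.00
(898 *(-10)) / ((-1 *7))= 8980 / 7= 1282.86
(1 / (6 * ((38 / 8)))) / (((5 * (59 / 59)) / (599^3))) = 429843598 / 285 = 1508223.15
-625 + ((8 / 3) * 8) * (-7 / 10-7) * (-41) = 6109.93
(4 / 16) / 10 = 0.02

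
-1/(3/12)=-4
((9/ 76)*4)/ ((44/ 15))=135/ 836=0.16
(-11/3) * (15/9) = -55/9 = -6.11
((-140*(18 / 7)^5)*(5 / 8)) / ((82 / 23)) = -271625400 / 98441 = -2759.27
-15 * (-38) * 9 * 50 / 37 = 256500 / 37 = 6932.43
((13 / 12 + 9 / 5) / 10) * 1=173 / 600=0.29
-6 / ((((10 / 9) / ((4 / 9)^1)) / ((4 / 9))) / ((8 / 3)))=-128 / 45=-2.84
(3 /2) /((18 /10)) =5 /6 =0.83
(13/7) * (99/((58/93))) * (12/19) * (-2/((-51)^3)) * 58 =106392/653429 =0.16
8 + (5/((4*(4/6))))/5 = 67/8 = 8.38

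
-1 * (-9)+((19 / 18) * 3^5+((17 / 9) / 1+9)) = 4975 / 18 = 276.39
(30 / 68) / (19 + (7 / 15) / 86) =9675 / 416789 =0.02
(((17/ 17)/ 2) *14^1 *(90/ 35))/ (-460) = -9/ 230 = -0.04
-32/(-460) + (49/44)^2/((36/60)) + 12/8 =3.64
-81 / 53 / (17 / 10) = -0.90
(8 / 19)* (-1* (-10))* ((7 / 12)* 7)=980 / 57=17.19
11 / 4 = 2.75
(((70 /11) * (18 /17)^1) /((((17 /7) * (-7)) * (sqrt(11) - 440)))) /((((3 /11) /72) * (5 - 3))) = 15120 * sqrt(11) /55947221 + 604800 /5086111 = 0.12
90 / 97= 0.93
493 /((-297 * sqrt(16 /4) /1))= -493 /594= -0.83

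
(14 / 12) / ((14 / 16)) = 1.33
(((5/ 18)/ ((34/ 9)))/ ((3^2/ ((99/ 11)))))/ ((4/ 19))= 95/ 272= 0.35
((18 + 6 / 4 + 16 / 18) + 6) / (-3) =-475 / 54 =-8.80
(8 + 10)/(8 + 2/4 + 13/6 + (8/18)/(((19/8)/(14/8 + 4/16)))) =1.63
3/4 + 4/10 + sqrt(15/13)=sqrt(195)/13 + 23/20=2.22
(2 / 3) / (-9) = -2 / 27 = -0.07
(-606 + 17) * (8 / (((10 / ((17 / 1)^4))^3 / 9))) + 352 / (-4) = -3088480479554974061 / 125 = -24707843836439792.49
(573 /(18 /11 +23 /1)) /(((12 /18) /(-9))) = -170181 /542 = -313.99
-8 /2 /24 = -1 /6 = -0.17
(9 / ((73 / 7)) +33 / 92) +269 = 270.22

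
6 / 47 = 0.13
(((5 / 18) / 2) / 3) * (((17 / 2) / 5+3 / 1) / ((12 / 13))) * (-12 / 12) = -611 / 2592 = -0.24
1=1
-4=-4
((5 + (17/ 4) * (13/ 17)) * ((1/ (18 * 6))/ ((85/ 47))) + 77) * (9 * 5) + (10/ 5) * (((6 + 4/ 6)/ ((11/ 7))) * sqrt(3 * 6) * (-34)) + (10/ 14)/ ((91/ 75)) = 600791089/ 173264-9520 * sqrt(2)/ 11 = 2243.55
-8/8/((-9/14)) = 14/9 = 1.56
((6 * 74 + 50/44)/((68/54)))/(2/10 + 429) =1322055/1605208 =0.82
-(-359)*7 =2513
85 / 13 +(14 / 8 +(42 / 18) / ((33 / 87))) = 24779 / 1716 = 14.44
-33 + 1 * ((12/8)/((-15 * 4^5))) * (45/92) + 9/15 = -30523437/942080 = -32.40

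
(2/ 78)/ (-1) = -1/ 39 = -0.03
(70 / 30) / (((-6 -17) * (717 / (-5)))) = 35 / 49473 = 0.00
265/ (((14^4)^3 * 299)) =265/ 16951479800213504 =0.00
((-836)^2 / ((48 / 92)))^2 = 16149563897104 / 9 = 1794395988567.11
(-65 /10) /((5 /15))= -19.50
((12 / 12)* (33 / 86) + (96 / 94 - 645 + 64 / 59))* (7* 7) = -7508003489 / 238478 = -31483.00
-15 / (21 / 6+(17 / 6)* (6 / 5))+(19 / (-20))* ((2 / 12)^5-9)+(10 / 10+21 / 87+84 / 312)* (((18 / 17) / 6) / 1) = 8957561747 / 1348513920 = 6.64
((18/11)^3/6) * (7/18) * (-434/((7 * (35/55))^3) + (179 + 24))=179782146/3195731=56.26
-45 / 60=-0.75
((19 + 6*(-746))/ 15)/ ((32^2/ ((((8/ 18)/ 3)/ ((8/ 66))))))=-49027/ 138240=-0.35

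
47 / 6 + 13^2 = 1061 / 6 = 176.83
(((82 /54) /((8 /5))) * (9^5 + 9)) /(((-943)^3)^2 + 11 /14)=4708235 /59067615949364840982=0.00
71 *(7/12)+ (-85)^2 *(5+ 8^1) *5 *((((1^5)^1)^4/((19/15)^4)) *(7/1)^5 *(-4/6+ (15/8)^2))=218571620801390717/25021632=8735306346.18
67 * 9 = 603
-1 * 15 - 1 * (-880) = 865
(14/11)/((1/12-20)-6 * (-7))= 168/2915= 0.06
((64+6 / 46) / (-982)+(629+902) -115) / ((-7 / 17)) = -3438.70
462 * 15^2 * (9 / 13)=935550 / 13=71965.38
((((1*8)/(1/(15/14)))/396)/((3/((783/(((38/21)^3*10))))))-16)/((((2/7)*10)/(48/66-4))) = 1209590109/66395120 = 18.22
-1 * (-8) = 8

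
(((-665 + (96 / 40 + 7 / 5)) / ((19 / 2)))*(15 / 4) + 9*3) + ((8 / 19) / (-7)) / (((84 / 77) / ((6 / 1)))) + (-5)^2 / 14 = -61857 / 266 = -232.55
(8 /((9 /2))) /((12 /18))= 8 /3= 2.67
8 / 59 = 0.14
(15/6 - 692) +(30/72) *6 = -687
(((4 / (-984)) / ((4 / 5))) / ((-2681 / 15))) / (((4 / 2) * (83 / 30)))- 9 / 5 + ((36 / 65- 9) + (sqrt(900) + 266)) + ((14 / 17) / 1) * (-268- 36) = 2855127160567 / 80651236120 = 35.40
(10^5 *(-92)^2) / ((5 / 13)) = 2200640000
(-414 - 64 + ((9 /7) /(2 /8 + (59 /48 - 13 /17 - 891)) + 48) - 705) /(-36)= 5771835329 /183071196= 31.53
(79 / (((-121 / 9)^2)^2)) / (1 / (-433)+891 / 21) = 1571024889 / 27565265943314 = 0.00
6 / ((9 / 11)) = 22 / 3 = 7.33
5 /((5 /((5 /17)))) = 5 /17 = 0.29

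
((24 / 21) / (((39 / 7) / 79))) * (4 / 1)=2528 / 39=64.82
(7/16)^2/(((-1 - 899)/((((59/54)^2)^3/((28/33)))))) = -3247901090357/7616996750131200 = -0.00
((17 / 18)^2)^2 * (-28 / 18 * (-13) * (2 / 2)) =7600411 / 472392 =16.09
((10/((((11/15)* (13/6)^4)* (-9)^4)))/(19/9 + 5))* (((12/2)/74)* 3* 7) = 525/23248654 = 0.00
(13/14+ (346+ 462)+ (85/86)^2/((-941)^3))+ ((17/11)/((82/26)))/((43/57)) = 15750673366736941373/19455408529599812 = 809.58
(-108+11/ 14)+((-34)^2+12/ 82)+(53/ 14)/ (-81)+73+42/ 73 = 1904850538/ 1697031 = 1122.46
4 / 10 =2 / 5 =0.40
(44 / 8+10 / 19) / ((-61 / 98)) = -11221 / 1159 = -9.68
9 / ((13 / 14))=126 / 13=9.69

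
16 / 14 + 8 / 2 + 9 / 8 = 351 / 56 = 6.27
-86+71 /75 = -6379 /75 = -85.05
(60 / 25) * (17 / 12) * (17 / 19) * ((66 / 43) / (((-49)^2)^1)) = 19074 / 9808085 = 0.00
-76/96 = -19/24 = -0.79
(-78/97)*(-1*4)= 3.22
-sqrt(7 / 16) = -sqrt(7) / 4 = -0.66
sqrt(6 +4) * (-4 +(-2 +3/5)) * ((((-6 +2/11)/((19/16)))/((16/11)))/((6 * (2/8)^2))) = 4608 * sqrt(10)/95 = 153.39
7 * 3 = 21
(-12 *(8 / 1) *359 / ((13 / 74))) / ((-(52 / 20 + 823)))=132830 / 559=237.62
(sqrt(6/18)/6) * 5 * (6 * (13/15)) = 13 * sqrt(3)/9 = 2.50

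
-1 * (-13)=13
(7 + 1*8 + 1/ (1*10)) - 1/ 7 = 1047/ 70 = 14.96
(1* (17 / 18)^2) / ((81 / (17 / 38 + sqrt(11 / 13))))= 4913 / 997272 + 289* sqrt(143) / 341172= 0.02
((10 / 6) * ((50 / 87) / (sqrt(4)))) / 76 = 125 / 19836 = 0.01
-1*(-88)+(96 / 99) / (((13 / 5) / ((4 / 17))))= 642424 / 7293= 88.09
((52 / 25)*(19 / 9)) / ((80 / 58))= 7163 / 2250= 3.18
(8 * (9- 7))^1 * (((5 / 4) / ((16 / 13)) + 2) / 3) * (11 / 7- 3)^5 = -4825000 / 50421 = -95.69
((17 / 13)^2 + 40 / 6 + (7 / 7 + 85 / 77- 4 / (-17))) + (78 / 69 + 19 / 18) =1181627471 / 91585494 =12.90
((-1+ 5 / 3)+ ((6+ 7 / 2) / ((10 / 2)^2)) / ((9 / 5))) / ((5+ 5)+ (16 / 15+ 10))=1 / 24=0.04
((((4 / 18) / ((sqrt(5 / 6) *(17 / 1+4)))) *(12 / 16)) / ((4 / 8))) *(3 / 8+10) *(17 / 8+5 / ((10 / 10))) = 1577 *sqrt(30) / 6720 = 1.29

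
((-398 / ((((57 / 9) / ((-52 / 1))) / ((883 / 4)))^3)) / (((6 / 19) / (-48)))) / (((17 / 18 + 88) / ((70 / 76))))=-40959961963195700880 / 10981259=-3729987787665.85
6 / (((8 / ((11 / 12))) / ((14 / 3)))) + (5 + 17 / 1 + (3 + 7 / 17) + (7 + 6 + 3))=18205 / 408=44.62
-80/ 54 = -40/ 27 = -1.48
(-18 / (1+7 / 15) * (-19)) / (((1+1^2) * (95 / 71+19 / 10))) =47925 / 1331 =36.01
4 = 4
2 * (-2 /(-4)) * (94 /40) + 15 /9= 241 /60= 4.02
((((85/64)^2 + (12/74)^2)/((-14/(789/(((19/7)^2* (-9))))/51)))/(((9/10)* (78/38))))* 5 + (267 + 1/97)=1730426860143625/3627403333632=477.04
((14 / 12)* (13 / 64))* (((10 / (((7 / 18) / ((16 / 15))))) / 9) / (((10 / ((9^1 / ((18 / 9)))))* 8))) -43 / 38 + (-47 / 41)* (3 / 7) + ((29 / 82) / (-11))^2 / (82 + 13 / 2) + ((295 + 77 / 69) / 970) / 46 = -123879655589010007 / 78624043613290560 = -1.58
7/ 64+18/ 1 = 1159/ 64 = 18.11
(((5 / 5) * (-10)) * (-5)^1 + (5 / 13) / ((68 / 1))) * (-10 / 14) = -31575 / 884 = -35.72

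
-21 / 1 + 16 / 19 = -383 / 19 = -20.16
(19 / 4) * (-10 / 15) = -19 / 6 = -3.17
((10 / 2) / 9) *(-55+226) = 95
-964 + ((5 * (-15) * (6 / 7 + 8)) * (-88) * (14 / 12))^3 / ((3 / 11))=3489360247997108 / 3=1163120082665702.67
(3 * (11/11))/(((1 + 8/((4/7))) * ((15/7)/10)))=14/15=0.93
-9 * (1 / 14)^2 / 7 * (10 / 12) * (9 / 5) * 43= -1161 / 2744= -0.42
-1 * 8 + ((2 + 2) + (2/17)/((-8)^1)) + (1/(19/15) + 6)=3585/1292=2.77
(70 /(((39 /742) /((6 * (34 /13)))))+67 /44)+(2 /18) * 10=1398816587 /66924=20901.57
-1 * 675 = -675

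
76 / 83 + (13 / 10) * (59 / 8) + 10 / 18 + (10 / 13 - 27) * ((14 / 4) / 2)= -27070483 / 776880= -34.85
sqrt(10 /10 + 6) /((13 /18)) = 18* sqrt(7) /13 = 3.66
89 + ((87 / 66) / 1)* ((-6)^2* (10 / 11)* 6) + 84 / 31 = 1314923 / 3751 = 350.55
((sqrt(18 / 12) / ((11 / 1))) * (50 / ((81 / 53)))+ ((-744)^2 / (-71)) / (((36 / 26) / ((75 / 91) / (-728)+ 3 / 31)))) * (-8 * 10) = 1948476480 / 45227 - 106000 * sqrt(6) / 891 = 42790.74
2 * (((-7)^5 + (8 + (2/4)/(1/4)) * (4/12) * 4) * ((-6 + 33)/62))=-453429/31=-14626.74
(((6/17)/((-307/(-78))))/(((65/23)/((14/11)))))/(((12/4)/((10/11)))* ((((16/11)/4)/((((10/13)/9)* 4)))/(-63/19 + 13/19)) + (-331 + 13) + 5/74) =-18648000/147426943499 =-0.00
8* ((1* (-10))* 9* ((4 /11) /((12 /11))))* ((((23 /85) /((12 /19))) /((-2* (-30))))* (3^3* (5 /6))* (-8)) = 308.47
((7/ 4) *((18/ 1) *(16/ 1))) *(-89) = -44856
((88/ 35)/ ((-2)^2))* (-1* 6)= -132/ 35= -3.77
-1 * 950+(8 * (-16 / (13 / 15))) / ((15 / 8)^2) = -193442 / 195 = -992.01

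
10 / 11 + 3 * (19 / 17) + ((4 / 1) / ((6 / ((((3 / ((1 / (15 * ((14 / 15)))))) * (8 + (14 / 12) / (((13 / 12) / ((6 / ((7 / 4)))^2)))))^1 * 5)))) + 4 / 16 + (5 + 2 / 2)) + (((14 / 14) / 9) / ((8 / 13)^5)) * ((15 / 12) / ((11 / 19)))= 8332281923863 / 2867724288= 2905.54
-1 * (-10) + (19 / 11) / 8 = 899 / 88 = 10.22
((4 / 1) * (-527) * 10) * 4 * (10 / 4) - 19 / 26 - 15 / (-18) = -8221196 / 39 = -210799.90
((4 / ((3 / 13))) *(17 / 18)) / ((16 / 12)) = 221 / 18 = 12.28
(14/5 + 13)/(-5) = -79/25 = -3.16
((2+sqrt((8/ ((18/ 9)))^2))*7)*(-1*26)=-1092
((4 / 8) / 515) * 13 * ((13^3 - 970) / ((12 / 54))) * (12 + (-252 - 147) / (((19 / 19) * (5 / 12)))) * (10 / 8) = -84843369 / 1030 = -82372.20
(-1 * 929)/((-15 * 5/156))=48308/25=1932.32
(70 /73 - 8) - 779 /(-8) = 90.33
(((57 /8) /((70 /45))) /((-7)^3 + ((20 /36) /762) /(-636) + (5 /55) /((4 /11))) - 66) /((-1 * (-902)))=-1381630649151 /18878463064076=-0.07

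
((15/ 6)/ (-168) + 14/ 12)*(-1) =-129/ 112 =-1.15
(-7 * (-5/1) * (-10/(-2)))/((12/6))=175/2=87.50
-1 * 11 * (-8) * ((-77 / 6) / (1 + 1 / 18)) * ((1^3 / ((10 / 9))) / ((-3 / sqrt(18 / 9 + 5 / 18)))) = 5082 * sqrt(82) / 95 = 484.42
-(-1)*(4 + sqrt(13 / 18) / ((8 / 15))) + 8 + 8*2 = 5*sqrt(26) / 16 + 28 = 29.59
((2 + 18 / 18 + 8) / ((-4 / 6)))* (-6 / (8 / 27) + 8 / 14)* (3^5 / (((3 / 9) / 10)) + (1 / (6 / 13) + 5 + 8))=265659691 / 112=2371961.53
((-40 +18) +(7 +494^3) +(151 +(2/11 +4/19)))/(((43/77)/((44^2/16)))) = 21340816649614/817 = 26120950611.52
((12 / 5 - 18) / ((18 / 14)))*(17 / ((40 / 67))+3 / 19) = -347.41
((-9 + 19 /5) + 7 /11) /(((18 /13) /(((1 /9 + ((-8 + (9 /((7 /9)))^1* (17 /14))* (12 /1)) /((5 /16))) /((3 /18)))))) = -1672604011 /363825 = -4597.28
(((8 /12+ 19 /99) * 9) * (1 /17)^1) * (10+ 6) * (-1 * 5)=-400 /11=-36.36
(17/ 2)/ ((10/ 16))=68/ 5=13.60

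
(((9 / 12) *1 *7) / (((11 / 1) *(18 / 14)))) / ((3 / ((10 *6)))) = 245 / 33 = 7.42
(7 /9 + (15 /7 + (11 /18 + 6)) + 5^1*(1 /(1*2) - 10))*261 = -69368 /7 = -9909.71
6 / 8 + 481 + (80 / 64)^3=30957 / 64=483.70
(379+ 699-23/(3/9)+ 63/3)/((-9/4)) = -457.78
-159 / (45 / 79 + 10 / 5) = -12561 / 203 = -61.88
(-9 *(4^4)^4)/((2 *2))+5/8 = -9663676415.38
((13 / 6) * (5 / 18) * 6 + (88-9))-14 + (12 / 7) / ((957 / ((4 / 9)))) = 2757787 / 40194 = 68.61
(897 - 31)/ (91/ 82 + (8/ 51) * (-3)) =1207204/ 891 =1354.89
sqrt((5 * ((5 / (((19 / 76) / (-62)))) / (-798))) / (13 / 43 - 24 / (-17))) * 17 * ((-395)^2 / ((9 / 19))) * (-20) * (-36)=2121940000 * sqrt(231210183) / 3759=8583496860.52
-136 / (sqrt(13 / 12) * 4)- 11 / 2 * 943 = -10373 / 2- 68 * sqrt(39) / 13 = -5219.17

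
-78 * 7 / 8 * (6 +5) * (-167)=501501 / 4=125375.25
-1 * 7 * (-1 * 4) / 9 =28 / 9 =3.11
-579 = -579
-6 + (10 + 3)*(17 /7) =179 /7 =25.57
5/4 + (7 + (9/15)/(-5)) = 813/100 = 8.13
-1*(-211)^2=-44521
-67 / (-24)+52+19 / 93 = 13639 / 248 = 55.00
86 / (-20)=-43 / 10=-4.30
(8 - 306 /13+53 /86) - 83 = -109477 /1118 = -97.92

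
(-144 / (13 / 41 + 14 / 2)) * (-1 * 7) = 3444 / 25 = 137.76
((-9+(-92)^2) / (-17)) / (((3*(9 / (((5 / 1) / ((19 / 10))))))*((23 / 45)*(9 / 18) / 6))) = -445000 / 391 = -1138.11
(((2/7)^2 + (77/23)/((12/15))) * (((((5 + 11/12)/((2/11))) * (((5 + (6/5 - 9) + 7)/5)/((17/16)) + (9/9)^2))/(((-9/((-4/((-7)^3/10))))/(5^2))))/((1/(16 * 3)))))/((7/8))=-203217074720/46000759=-4417.69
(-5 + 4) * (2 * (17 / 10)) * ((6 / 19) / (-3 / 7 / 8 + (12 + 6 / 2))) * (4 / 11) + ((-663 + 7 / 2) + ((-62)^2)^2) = 8615844708683 / 583110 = 14775676.47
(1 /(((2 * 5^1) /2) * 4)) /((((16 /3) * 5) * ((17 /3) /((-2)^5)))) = -9 /850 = -0.01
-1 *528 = -528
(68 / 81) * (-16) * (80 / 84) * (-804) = 5831680 / 567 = 10285.15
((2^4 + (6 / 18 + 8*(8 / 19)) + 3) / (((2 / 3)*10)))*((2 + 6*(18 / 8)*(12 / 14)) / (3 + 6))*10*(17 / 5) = 10999 / 63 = 174.59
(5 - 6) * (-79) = 79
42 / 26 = 21 / 13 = 1.62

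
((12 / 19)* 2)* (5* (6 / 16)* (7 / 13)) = 315 / 247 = 1.28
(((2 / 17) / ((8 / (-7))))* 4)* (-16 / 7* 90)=1440 / 17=84.71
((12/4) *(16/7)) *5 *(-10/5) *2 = -960/7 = -137.14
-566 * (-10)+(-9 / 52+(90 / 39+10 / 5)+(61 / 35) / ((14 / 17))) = 72188037 / 12740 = 5666.25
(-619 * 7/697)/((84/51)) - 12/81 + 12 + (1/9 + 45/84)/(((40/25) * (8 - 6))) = 4106149/495936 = 8.28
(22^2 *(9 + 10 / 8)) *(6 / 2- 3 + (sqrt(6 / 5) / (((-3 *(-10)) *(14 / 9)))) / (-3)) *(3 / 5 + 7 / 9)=-153791 *sqrt(30) / 15750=-53.48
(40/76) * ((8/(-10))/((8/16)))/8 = -2/19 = -0.11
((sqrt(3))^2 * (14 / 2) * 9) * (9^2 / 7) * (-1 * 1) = -2187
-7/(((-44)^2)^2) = -7/3748096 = -0.00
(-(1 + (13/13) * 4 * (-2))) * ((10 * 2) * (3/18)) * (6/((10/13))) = 182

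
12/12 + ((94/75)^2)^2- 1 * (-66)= 2197996771/31640625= 69.47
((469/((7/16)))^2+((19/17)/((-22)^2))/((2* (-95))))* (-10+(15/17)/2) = -6146065868735/559504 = -10984847.06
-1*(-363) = 363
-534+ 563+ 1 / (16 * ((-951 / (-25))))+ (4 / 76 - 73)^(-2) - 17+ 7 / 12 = 30655231667 / 2435822928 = 12.59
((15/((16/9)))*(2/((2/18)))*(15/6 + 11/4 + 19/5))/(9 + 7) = 43983/512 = 85.90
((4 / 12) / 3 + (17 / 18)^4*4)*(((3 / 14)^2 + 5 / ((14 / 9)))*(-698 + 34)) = -509373241 / 71442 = -7129.88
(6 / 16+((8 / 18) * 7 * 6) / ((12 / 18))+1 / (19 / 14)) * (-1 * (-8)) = 4425 / 19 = 232.89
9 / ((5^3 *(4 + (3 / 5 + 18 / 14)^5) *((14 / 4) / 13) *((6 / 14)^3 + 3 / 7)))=61765725 / 3262321708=0.02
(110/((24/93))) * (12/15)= 341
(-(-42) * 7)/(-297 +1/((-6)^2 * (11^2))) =-1280664/1293731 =-0.99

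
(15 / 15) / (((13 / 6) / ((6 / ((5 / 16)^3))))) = 147456 / 1625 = 90.74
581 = 581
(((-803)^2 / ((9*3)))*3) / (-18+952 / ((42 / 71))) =58619 / 1302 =45.02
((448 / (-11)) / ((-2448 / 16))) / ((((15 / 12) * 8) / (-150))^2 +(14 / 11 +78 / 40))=44800 / 543133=0.08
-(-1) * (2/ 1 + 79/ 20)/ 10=0.60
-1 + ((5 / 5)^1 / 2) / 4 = -7 / 8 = -0.88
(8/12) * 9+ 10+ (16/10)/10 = 404/25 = 16.16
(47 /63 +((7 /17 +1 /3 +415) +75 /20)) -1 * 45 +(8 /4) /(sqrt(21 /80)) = 8 * sqrt(105) /21 +1607533 /4284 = 379.14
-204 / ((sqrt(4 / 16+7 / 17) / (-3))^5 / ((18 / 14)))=16979328 * sqrt(85) / 875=178904.76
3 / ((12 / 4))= 1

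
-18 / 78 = -3 / 13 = -0.23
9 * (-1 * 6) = -54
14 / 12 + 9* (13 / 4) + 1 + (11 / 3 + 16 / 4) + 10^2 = 1669 / 12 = 139.08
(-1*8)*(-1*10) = 80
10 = 10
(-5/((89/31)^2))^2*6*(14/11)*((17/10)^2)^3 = 468122589069429/6901646510000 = 67.83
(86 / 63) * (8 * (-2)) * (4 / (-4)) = 21.84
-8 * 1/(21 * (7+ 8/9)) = -24/497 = -0.05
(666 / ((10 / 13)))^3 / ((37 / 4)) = 8770432788 / 125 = 70163462.30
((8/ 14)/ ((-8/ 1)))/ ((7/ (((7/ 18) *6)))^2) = -1/ 126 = -0.01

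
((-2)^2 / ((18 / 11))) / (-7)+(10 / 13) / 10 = -0.27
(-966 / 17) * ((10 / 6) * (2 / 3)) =-63.14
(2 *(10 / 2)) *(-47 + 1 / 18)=-469.44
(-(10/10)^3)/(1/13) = -13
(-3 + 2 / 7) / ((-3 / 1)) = 0.90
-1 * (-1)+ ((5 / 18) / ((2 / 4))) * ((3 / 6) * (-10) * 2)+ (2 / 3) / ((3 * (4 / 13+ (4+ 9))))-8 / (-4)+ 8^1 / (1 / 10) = 120607 / 1557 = 77.46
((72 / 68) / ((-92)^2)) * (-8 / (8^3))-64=-294682633 / 4604416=-64.00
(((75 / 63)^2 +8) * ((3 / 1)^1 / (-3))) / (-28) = 4153 / 12348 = 0.34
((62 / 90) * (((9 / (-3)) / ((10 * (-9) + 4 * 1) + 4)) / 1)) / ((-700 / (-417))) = 4309 / 287000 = 0.02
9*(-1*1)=-9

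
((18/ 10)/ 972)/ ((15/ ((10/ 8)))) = 1/ 6480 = 0.00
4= 4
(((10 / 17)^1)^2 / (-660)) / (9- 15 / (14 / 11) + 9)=-70 / 829719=-0.00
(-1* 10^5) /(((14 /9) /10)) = -4500000 /7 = -642857.14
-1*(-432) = 432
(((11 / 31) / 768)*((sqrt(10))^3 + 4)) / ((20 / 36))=33 / 9920 + 33*sqrt(10) / 3968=0.03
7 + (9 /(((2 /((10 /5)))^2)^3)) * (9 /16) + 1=209 /16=13.06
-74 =-74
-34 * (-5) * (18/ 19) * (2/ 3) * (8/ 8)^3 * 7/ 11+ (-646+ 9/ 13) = -1567661/ 2717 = -576.98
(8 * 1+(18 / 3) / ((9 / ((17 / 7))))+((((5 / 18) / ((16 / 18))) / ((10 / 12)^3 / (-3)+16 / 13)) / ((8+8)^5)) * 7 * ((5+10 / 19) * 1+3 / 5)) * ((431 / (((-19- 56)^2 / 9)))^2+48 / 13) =21277174282062726827 / 530723880960000000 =40.09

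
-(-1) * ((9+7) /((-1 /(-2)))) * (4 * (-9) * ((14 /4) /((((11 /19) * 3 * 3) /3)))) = -25536 /11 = -2321.45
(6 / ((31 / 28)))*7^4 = 403368 / 31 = 13011.87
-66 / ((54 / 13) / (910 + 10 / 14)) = -303875 / 21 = -14470.24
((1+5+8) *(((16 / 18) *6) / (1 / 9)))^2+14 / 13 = 5870606 / 13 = 451585.08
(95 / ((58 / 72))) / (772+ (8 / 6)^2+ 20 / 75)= 0.15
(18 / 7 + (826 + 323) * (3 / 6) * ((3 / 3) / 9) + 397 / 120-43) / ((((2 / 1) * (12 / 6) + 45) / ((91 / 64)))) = 291707 / 376320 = 0.78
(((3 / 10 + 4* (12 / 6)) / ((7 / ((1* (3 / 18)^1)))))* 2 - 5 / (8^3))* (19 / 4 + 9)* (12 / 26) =227953 / 93184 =2.45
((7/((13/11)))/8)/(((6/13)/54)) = 86.62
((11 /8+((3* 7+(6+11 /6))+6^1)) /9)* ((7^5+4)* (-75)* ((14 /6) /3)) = -2556532825 /648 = -3945266.71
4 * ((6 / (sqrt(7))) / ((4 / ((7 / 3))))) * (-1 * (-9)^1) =18 * sqrt(7) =47.62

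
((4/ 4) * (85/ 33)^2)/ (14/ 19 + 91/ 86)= 11805650/ 3194037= 3.70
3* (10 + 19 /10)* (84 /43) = 14994 /215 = 69.74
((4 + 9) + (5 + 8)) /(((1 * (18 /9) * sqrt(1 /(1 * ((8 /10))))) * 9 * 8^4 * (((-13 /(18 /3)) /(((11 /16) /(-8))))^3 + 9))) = 51909 * sqrt(5) /5900838922240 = 0.00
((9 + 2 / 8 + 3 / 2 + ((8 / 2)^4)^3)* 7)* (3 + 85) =10334771678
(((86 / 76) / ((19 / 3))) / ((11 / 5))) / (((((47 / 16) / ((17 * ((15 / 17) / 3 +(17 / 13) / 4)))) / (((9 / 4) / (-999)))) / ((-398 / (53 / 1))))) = 23488965 / 4757937041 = 0.00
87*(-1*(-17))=1479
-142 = -142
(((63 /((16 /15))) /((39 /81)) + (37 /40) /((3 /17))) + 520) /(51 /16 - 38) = -2021479 /108615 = -18.61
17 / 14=1.21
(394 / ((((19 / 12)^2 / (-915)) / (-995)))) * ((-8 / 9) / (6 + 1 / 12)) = -550974643200 / 26353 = -20907473.27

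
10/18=0.56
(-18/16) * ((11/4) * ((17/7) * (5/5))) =-1683/224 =-7.51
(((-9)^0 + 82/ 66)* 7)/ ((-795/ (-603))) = 34706/ 2915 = 11.91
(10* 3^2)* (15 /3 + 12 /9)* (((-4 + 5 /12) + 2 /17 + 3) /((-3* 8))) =9025 /816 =11.06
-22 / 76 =-11 / 38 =-0.29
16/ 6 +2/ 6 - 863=-860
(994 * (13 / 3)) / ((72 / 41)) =264901 / 108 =2452.79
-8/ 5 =-1.60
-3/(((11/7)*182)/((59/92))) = -177/26312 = -0.01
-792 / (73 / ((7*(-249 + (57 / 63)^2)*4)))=38525696 / 511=75392.75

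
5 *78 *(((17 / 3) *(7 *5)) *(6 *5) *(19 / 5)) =8817900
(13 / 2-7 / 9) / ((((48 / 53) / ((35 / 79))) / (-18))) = -191065 / 3792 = -50.39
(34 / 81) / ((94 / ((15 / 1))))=85 / 1269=0.07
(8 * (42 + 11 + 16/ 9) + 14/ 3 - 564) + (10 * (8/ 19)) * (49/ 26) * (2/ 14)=-266710/ 2223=-119.98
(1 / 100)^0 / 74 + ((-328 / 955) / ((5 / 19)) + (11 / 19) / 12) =-50085377 / 40281900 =-1.24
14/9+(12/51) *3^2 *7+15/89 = 225329/13617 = 16.55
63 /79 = 0.80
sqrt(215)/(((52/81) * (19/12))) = 243 * sqrt(215)/247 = 14.43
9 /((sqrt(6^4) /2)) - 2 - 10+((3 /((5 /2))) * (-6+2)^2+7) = 147 /10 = 14.70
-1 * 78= -78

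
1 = 1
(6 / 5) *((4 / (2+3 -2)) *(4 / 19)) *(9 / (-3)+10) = 224 / 95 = 2.36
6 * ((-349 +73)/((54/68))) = -6256/3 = -2085.33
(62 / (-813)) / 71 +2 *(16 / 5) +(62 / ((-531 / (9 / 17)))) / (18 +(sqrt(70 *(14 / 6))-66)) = 217 *sqrt(30) / 3220633 +5949237138218 / 929522993295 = 6.40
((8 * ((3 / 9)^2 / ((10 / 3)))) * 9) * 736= 8832 / 5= 1766.40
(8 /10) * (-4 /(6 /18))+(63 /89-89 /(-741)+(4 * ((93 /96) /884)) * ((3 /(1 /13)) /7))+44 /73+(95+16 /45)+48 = 37181790949343 /274991502240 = 135.21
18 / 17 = 1.06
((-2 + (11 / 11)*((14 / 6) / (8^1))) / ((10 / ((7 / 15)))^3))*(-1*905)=2545403 / 16200000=0.16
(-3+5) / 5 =2 / 5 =0.40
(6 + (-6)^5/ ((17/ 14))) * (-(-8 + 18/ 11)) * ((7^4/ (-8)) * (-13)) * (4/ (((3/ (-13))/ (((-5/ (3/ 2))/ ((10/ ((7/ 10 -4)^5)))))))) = 61060252930037361/ 170000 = 359177958411.98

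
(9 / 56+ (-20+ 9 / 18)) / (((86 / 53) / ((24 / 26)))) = -172197 / 15652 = -11.00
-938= -938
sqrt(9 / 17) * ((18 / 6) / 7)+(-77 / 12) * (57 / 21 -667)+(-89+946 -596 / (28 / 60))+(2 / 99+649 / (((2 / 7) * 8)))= 9 * sqrt(17) / 119+45752579 / 11088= 4126.63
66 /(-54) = -11 /9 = -1.22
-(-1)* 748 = 748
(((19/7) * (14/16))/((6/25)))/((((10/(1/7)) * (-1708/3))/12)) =-285/95648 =-0.00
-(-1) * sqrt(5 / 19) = sqrt(95) / 19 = 0.51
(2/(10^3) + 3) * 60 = 4503/25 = 180.12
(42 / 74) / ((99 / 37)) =7 / 33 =0.21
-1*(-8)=8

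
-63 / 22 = -2.86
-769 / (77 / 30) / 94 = -11535 / 3619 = -3.19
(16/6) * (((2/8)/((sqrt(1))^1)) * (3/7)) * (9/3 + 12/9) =26/21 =1.24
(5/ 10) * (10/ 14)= 5/ 14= 0.36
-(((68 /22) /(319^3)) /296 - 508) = 26846653775199 /52847743652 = 508.00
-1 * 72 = -72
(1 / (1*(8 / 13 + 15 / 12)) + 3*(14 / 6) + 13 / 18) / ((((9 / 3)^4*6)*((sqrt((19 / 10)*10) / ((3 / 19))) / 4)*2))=14419*sqrt(19) / 51054786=0.00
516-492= 24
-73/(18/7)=-511/18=-28.39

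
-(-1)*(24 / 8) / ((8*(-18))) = -1 / 48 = -0.02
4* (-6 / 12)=-2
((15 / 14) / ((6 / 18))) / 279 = 0.01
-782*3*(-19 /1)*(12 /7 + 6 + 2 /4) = 2563005 /7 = 366143.57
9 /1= 9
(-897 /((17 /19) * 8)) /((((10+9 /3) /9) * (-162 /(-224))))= -6118 /51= -119.96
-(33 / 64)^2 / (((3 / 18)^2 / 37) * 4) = -362637 / 4096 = -88.53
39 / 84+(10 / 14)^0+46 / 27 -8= -3653 / 756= -4.83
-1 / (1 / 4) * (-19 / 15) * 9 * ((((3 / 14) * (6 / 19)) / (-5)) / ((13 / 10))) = -216 / 455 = -0.47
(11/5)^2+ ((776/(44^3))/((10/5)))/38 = 97921433/20231200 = 4.84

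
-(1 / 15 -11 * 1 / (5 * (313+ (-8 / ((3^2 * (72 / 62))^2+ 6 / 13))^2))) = -131472588828904 / 2204509172990415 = -0.06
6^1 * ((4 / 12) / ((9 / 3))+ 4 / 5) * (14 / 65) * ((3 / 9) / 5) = 0.08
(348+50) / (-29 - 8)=-398 / 37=-10.76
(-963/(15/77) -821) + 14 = -28752/5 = -5750.40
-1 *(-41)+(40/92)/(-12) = 5653/138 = 40.96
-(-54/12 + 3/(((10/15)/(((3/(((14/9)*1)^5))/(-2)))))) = 11275155/2151296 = 5.24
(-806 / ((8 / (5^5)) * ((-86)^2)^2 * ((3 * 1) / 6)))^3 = -1997400726318359375 / 1309397181964700103507968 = -0.00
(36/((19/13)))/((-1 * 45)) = -52/95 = -0.55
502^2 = 252004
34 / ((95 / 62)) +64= 8188 / 95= 86.19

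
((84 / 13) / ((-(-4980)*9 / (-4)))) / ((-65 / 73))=2044 / 3156075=0.00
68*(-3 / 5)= -204 / 5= -40.80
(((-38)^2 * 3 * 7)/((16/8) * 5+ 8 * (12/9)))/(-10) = -22743/155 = -146.73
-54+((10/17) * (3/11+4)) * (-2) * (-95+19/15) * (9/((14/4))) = 1515282/1309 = 1157.59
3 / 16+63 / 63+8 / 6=121 / 48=2.52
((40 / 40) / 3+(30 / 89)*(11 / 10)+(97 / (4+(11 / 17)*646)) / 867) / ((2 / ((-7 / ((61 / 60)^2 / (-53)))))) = 2552858828100 / 20194354451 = 126.41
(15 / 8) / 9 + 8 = 197 / 24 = 8.21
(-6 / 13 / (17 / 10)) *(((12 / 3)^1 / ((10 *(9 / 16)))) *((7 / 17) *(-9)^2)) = -24192 / 3757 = -6.44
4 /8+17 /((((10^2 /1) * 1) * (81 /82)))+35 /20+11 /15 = 25559 /8100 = 3.16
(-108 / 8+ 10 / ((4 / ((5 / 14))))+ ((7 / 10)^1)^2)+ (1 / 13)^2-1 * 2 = -834679 / 59150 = -14.11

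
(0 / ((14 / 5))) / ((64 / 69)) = 0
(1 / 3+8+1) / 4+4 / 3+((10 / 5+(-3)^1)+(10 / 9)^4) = 27496 / 6561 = 4.19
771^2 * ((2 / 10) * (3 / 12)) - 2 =594401 / 20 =29720.05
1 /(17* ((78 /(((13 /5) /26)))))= 1 /13260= 0.00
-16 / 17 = -0.94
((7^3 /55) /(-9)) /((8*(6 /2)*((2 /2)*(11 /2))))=-343 /65340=-0.01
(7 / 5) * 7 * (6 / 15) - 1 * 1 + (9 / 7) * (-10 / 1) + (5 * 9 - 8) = 4736 / 175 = 27.06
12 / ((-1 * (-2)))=6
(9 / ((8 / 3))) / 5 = 27 / 40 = 0.68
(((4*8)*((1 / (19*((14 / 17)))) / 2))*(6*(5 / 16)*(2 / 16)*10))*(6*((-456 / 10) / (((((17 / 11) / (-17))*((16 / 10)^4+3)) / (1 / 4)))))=15778125 / 83594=188.75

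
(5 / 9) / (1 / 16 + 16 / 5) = 400 / 2349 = 0.17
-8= -8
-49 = -49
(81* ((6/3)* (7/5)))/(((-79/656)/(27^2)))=-542306016/395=-1372926.62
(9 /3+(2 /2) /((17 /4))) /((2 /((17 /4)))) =55 /8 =6.88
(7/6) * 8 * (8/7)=32/3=10.67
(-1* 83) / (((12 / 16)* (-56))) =83 / 42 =1.98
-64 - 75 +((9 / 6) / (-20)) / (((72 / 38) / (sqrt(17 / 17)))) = -66739 / 480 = -139.04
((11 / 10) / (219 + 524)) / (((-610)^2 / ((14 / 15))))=77 / 20735272500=0.00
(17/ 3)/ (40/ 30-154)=-17/ 458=-0.04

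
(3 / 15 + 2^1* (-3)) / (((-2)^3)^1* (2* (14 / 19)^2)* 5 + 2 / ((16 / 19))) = 2888 / 20445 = 0.14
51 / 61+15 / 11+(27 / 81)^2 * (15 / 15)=13955 / 6039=2.31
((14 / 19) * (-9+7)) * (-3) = 84 / 19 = 4.42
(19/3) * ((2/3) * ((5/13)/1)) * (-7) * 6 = -2660/39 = -68.21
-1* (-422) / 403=422 / 403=1.05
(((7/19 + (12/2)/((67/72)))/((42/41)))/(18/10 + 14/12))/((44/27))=48027195/34895476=1.38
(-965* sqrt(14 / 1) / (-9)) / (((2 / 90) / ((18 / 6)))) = 14475* sqrt(14) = 54160.49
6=6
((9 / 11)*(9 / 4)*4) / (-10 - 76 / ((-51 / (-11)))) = -4131 / 14806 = -0.28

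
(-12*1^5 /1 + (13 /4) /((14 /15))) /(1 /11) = -5247 /56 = -93.70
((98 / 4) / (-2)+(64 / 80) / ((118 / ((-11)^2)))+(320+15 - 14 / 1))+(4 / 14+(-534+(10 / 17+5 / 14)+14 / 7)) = -31060703 / 140420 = -221.20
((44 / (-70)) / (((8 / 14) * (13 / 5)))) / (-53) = 11 / 1378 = 0.01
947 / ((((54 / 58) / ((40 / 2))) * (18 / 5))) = 5650.82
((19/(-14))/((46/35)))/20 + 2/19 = 375/6992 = 0.05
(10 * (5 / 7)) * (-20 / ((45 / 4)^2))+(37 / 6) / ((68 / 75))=437435 / 77112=5.67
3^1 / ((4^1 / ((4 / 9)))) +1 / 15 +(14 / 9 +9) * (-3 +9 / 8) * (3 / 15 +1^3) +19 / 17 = -22.23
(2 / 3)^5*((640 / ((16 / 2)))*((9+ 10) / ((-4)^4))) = 190 / 243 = 0.78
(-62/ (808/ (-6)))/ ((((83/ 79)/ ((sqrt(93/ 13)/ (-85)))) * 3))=-2449 * sqrt(1209)/ 18526430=-0.00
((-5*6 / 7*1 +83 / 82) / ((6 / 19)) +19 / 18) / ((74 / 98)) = -673379 / 54612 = -12.33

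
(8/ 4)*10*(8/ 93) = 160/ 93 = 1.72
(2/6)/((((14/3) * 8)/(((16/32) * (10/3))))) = 5/336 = 0.01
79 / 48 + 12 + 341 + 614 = 46495 / 48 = 968.65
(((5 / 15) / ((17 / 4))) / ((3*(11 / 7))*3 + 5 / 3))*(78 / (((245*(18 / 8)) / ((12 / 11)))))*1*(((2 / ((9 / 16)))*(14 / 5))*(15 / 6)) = 13312 / 698445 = 0.02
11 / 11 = 1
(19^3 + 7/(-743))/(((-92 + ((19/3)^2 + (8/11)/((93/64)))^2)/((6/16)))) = 72000258556545/43592867309804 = 1.65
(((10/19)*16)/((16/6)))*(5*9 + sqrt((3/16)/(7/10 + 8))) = 15*sqrt(290)/551 + 2700/19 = 142.57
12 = 12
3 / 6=1 / 2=0.50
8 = 8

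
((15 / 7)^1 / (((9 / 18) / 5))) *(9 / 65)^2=486 / 1183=0.41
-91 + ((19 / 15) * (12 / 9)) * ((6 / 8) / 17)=-23186 / 255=-90.93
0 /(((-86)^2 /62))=0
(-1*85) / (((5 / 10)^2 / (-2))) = 680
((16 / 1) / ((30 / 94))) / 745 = 752 / 11175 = 0.07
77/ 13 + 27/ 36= 6.67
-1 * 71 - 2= -73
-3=-3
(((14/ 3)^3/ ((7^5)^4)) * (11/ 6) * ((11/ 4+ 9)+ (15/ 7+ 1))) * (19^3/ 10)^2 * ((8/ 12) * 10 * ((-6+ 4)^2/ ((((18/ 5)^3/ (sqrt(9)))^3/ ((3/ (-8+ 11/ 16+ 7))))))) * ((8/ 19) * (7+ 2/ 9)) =-19225554618359375/ 5677927131570439768106049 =-0.00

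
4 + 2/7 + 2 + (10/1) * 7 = 534/7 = 76.29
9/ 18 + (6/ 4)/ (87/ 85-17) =1103/ 2716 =0.41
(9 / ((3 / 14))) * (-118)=-4956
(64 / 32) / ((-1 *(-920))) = 1 / 460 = 0.00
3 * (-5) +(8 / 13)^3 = -32443 / 2197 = -14.77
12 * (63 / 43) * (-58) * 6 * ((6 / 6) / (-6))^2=-7308 / 43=-169.95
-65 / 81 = -0.80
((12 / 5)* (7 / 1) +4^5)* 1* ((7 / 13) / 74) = 18214 / 2405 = 7.57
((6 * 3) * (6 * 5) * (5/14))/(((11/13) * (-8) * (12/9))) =-26325/1232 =-21.37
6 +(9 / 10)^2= 681 / 100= 6.81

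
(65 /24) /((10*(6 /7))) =0.32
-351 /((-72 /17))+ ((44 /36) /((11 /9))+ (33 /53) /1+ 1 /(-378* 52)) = 44013443 /520884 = 84.50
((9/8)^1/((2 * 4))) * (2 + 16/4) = 27/32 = 0.84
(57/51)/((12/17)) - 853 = -851.42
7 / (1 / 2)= 14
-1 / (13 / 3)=-0.23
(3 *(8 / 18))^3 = 64 / 27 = 2.37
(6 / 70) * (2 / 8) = 3 / 140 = 0.02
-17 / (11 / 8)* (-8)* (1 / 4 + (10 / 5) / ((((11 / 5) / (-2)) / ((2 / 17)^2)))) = 45744 / 2057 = 22.24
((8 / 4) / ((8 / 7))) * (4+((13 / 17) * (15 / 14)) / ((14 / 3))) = 13913 / 1904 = 7.31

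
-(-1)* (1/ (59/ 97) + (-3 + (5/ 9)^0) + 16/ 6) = 409/ 177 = 2.31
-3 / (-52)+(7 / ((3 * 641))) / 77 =63511 / 1099956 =0.06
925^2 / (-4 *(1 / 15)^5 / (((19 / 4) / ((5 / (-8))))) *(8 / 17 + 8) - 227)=-4663691015625 / 1237291843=-3769.27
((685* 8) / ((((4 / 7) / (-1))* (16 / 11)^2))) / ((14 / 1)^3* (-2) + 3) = 116039 / 140416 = 0.83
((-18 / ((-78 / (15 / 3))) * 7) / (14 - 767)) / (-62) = 35 / 202306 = 0.00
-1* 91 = -91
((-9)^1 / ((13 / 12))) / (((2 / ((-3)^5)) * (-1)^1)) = -13122 / 13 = -1009.38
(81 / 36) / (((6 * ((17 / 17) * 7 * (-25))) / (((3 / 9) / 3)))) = -1 / 4200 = -0.00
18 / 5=3.60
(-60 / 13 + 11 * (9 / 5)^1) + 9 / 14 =15.83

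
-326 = -326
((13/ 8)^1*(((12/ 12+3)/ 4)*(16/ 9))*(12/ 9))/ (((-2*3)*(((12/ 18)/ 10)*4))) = -65/ 27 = -2.41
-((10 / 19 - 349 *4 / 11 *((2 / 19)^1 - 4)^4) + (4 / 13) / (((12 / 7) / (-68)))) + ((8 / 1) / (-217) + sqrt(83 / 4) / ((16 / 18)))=9 *sqrt(83) / 16 + 354413083965958 / 12131972853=29218.27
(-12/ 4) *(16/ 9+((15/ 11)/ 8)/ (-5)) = -1381/ 264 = -5.23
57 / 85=0.67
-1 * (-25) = 25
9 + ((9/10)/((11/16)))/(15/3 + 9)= 3501/385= 9.09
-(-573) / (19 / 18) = 10314 / 19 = 542.84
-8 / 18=-4 / 9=-0.44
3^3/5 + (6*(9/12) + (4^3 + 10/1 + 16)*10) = 9099/10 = 909.90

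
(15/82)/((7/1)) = 15/574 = 0.03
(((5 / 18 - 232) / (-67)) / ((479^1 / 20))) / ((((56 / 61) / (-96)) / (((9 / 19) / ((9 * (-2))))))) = 5088620 / 12805107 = 0.40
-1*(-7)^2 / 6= -49 / 6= -8.17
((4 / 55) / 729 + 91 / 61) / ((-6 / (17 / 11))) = -62031113 / 161422470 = -0.38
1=1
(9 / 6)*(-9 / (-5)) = 2.70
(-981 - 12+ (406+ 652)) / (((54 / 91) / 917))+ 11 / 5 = 27120869 / 270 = 100447.66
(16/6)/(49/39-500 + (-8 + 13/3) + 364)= -52/2699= -0.02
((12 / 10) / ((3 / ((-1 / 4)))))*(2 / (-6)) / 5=1 / 150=0.01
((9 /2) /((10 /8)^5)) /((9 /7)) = 3584 /3125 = 1.15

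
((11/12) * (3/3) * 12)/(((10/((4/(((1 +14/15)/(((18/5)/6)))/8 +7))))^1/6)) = 9504/2665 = 3.57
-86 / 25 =-3.44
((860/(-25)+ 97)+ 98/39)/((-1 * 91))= -12697/17745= -0.72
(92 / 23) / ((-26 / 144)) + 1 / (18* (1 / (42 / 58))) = -50021 / 2262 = -22.11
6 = 6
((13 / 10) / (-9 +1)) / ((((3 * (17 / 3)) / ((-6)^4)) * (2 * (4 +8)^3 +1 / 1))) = -1053 / 293845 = -0.00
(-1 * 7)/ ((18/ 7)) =-49/ 18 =-2.72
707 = 707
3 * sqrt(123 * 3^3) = 27 * sqrt(41) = 172.88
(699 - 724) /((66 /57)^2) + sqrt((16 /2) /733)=-9025 /484 + 2 * sqrt(1466) /733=-18.54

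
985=985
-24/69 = -8/23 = -0.35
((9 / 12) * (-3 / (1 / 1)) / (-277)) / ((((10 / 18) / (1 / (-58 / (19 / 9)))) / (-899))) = 5301 / 11080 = 0.48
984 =984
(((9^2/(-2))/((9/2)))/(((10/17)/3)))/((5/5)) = -459/10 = -45.90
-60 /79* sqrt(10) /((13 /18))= -1080* sqrt(10) /1027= -3.33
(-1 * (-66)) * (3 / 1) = 198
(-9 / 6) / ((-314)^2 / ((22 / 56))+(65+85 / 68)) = -22 / 3681889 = -0.00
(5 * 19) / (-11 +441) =19 / 86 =0.22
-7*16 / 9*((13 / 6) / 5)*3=-728 / 45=-16.18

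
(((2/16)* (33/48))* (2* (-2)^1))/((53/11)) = -121/1696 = -0.07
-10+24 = 14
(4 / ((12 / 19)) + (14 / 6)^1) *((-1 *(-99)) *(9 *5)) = 38610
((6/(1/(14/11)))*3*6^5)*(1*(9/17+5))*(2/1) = 368395776/187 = 1970030.89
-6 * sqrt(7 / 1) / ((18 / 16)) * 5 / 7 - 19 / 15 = -80 * sqrt(7) / 21 - 19 / 15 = -11.35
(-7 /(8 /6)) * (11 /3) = -77 /4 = -19.25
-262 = -262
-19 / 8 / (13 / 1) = -19 / 104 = -0.18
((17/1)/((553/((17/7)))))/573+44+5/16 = 1572625471/35489328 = 44.31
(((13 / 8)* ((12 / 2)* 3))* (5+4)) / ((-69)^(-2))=5013333 / 4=1253333.25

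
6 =6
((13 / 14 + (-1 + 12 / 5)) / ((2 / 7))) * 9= 1467 / 20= 73.35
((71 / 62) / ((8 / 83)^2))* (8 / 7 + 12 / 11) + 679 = 72896853 / 76384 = 954.35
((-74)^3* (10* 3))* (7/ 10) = -8509704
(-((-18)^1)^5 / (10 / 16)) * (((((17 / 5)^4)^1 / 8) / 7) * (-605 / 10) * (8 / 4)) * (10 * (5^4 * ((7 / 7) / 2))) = -19096051680288 / 7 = -2728007382898.29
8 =8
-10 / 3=-3.33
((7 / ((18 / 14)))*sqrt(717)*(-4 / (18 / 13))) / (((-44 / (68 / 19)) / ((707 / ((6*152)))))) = 7656103*sqrt(717) / 7719624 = 26.56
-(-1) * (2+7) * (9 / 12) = 27 / 4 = 6.75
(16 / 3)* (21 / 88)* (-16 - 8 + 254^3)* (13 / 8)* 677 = 252389093320 / 11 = 22944463029.09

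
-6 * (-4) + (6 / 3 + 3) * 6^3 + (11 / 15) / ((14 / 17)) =232027 / 210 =1104.89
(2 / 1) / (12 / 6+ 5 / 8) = 16 / 21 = 0.76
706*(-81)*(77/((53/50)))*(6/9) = -146777400/53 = -2769384.91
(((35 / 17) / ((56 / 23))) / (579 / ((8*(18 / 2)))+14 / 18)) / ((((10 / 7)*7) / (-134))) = -13869 / 10795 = -1.28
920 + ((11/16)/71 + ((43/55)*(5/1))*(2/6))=34538171/37488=921.31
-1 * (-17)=17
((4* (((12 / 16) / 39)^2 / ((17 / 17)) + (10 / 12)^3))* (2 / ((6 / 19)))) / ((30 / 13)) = 803263 / 126360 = 6.36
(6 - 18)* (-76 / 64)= 14.25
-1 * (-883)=883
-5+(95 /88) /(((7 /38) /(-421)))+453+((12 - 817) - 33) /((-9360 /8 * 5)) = -1818989873 /900900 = -2019.08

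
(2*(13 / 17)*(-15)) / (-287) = 0.08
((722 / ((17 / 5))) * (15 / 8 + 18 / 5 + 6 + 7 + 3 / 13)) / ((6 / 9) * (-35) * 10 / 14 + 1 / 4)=-10534341 / 43537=-241.96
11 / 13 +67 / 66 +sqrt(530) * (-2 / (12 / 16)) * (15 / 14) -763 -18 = -668501 / 858 -20 * sqrt(530) / 7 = -844.92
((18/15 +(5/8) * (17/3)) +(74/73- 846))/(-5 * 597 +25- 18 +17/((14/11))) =51523801/181791900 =0.28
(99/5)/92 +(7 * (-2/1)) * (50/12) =-80203/1380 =-58.12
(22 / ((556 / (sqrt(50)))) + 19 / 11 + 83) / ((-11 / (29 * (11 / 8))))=-6757 / 22 - 1595 * sqrt(2) / 2224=-308.15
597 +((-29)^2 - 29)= 1409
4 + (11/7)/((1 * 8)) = 235/56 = 4.20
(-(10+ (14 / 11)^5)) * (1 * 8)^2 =-137493376 / 161051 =-853.73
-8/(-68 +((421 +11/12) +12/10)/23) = 11040/68453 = 0.16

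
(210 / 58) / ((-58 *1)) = -105 / 1682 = -0.06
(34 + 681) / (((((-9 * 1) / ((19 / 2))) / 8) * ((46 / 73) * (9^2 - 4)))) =-180310 / 1449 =-124.44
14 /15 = 0.93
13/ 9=1.44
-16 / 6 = -8 / 3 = -2.67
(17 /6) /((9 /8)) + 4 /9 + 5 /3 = 125 /27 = 4.63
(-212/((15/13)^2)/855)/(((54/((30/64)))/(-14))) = 62699/2770200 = 0.02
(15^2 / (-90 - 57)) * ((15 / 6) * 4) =-750 / 49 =-15.31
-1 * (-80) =80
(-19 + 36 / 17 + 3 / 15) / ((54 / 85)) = -709 / 27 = -26.26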